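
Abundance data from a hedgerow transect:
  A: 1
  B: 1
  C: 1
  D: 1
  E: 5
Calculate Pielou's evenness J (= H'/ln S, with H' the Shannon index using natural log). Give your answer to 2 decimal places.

0.81

Total N = 1+1+1+1+5 = 9, so the proportions are 0.1111, 0.1111, 0.1111, 0.1111, 0.5556 (working shown to 4 dp, full precision carried).
H' = −Σ pᵢ ln pᵢ = −((-0.2441) + (-0.2441) + (-0.2441) + (-0.2441) + (-0.3265)) = 1.3031.
With S = 5 species, ln S = 1.6094, so J = 1.3031/1.6094 = 0.8097, i.e. 0.81 to 2 decimal places.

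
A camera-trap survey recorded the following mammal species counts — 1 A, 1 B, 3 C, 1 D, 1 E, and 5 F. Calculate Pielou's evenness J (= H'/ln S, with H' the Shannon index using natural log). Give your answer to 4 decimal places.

0.8593

Total N = 1+1+3+1+1+5 = 12, so the proportions are 0.083333, 0.083333, 0.25, 0.083333, 0.083333, 0.416667 (working shown to 6 dp, full precision carried).
H' = −Σ pᵢ ln pᵢ = −((-0.207076) + (-0.207076) + (-0.346574) + (-0.207076) + (-0.207076) + (-0.364779)) = 1.539654.
With S = 6 species, ln S = 1.791759, so J = 1.539654/1.791759 = 0.859298, i.e. 0.8593 to 4 decimal places.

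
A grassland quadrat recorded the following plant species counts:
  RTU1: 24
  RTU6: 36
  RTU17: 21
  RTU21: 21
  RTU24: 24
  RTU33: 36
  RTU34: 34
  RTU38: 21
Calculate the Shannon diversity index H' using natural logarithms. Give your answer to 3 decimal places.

2.052

Total N = 24+36+21+21+24+36+34+21 = 217, so the proportions are 0.1106, 0.1659, 0.09677, 0.09677, 0.1106, 0.1659, 0.15668, 0.09677 (working shown to 5 dp, full precision carried).
Each pᵢ ln pᵢ term: 0.1106×(-2.20184)=-0.24352, 0.1659×(-1.79638)=-0.29802, 0.09677×(-2.33537)=-0.22600, 0.09677×(-2.33537)=-0.22600, 0.1106×(-2.20184)=-0.24352, 0.1659×(-1.79638)=-0.29802, 0.15668×(-1.85354)=-0.29042, 0.09677×(-2.33537)=-0.22600.
Sum = -2.05151, so H' = 2.052.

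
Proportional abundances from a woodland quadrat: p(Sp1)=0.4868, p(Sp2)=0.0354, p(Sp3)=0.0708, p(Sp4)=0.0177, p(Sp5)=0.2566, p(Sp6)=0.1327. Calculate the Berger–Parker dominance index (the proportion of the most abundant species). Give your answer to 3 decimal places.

The largest proportion is 0.4868, i.e. d = 0.487 to 3 decimal places.

0.487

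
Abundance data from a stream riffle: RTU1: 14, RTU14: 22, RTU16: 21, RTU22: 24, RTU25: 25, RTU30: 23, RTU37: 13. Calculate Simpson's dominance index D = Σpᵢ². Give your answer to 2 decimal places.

0.15

Total N = 14+22+21+24+25+23+13 = 142, so the proportions are 0.0986, 0.1549, 0.1479, 0.169, 0.1761, 0.162, 0.0915 (working shown to 4 dp, full precision carried).
D = 0.0986² + 0.1549² + 0.1479² + 0.169² + 0.1761² + 0.162² + 0.0915² = 0.0097 + 0.0240 + 0.0219 + 0.0286 + 0.0310 + 0.0262 + 0.0084 = 0.1498.
To 2 decimal places, D = 0.15.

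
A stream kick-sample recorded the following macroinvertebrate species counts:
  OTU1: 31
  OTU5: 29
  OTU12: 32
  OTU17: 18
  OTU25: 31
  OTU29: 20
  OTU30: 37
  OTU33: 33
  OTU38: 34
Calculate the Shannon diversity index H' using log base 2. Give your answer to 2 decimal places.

Total N = 31+29+32+18+31+20+37+33+34 = 265, so the proportions are 0.117, 0.1094, 0.1208, 0.0679, 0.117, 0.0755, 0.1396, 0.1245, 0.1283 (working shown to 4 dp, full precision carried).
Each pᵢ log₂ pᵢ term: 0.117×(-3.0957)=-0.3621, 0.1094×(-3.1919)=-0.3493, 0.1208×(-3.0498)=-0.3683, 0.0679×(-3.8799)=-0.2635, 0.117×(-3.0957)=-0.3621, 0.0755×(-3.7279)=-0.2814, 0.1396×(-2.8404)=-0.3966, 0.1245×(-3.0055)=-0.3743, 0.1283×(-2.9624)=-0.3801.
Sum = -3.1377, so H' = 3.14.

3.14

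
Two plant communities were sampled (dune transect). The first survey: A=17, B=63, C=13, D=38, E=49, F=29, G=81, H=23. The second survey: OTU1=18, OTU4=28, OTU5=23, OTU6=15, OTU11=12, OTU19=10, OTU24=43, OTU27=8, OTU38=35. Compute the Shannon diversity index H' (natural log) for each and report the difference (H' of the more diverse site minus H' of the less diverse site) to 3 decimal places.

The first survey: N=313, proportions 0.0543131, 0.201278, 0.0415335, 0.1214058, 0.1565495, 0.0926518, 0.2587859, 0.0734824, giving H' = 1.9213717 (working shown to 7 dp, full precision carried).
The second survey: N=192, proportions 0.09375, 0.1458333, 0.1197917, 0.078125, 0.0625, 0.0520833, 0.2239583, 0.0416667, 0.1822917, giving H' = 2.0610652.
Difference = |1.9213717 − 2.0610652| = 0.1396935, i.e. 0.140 to 3 decimal places.

0.140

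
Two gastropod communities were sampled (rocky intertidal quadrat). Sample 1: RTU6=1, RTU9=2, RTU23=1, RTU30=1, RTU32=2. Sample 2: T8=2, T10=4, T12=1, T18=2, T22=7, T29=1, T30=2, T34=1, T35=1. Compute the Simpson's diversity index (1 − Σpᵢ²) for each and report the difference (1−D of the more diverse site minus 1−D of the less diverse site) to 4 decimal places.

Sample 1: N=7, proportions 0.1428571, 0.2857143, 0.1428571, 0.1428571, 0.2857143, giving 1−D = 0.7755102 (working shown to 7 dp, full precision carried).
Sample 2: N=21, proportions 0.0952381, 0.1904762, 0.047619, 0.0952381, 0.3333333, 0.047619, 0.0952381, 0.047619, 0.047619, giving 1−D = 0.8163265.
Difference = |0.7755102 − 0.8163265| = 0.0408163, i.e. 0.0408 to 4 decimal places.

0.0408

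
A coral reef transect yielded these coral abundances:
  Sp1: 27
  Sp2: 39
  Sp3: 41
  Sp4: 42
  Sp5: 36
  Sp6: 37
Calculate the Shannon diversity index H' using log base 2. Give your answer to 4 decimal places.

2.5714

Total N = 27+39+41+42+36+37 = 222, so the proportions are 0.121622, 0.175676, 0.184685, 0.189189, 0.162162, 0.166667 (working shown to 6 dp, full precision carried).
Each pᵢ log₂ pᵢ term: 0.121622×(-3.039528)=-0.369672, 0.175676×(-2.509014)=-0.440773, 0.184685×(-2.436864)=-0.450051, 0.189189×(-2.402098)=-0.454451, 0.162162×(-2.624491)=-0.425593, 0.166667×(-2.584963)=-0.430827.
Sum = -2.571368, so H' = 2.5714.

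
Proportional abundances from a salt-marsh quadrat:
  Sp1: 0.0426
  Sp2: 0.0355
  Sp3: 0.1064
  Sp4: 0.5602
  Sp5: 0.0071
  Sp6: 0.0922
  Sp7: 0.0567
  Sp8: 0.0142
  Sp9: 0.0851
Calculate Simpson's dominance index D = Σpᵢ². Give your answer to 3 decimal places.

D = 0.0426² + 0.0355² + 0.1064² + 0.5602² + 0.0071² + 0.0922² + 0.0567² + 0.0142² + 0.0851² = 0.00181 + 0.00126 + 0.01132 + 0.31382 + 0.00005 + 0.00850 + 0.00321 + 0.00020 + 0.00724 = 0.34743 (working shown to 5 dp, full precision carried).
To 3 decimal places, D = 0.347.

0.347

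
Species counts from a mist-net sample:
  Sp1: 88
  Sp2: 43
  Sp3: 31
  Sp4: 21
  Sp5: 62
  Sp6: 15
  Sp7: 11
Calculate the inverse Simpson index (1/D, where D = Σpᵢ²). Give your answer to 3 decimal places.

4.836

Total N = 88+43+31+21+62+15+11 = 271, so the proportions are 0.3247232, 0.1586716, 0.1143911, 0.0774908, 0.2287823, 0.0553506, 0.0405904 (working shown to 7 dp, full precision carried).
D = 0.3247232² + 0.1586716² + 0.1143911² + 0.0774908² + 0.2287823² + 0.0553506² + 0.0405904² = 0.1054452 + 0.0251767 + 0.0130853 + 0.0060048 + 0.0523413 + 0.0030637 + 0.0016476 = 0.2067646.
So 1/D = 4.83642, i.e. 4.836 to 3 decimal places.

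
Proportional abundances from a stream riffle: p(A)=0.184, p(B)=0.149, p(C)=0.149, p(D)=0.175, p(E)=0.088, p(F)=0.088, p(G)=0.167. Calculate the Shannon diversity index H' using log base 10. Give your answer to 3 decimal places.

Each pᵢ log₁₀ pᵢ term (working shown to 5 dp, full precision carried): 0.184×(-0.73518)=-0.13527, 0.149×(-0.82681)=-0.12320, 0.149×(-0.82681)=-0.12320, 0.175×(-0.75696)=-0.13247, 0.088×(-1.05552)=-0.09289, 0.088×(-1.05552)=-0.09289, 0.167×(-0.77728)=-0.12981.
Sum = -0.82971, so H' = 0.830.

0.830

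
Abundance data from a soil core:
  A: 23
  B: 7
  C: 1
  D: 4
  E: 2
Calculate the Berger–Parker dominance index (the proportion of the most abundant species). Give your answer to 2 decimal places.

0.62

Total N = 23+7+1+4+2 = 37, so the proportions are 0.6216, 0.1892, 0.027, 0.1081, 0.0541 (working shown to 4 dp, full precision carried).
The largest proportion is 0.6216, i.e. d = 0.62 to 2 decimal places.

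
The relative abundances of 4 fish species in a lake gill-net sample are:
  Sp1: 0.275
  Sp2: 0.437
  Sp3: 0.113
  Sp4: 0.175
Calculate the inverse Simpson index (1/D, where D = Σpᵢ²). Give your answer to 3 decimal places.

D = 0.275² + 0.437² + 0.113² + 0.175² = 0.0756250 + 0.1909690 + 0.0127690 + 0.0306250 = 0.3099880 (working shown to 7 dp, full precision carried).
So 1/D = 3.22593, i.e. 3.226 to 3 decimal places.

3.226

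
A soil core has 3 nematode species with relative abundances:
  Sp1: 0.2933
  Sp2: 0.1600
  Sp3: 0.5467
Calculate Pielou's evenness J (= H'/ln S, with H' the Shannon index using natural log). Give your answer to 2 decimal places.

0.89

H' = −Σ pᵢ ln pᵢ = −((-0.3597) + (-0.2932) + (-0.3301)) = 0.9831 (working shown to 4 dp, full precision carried).
With S = 3 species, ln S = 1.0986, so J = 0.9831/1.0986 = 0.8948, i.e. 0.89 to 2 decimal places.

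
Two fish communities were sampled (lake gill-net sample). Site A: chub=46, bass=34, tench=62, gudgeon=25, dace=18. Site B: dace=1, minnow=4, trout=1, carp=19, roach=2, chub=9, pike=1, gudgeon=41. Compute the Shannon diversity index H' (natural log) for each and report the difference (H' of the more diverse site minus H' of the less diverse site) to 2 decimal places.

Site A: N=185, proportions 0.2486, 0.1838, 0.3351, 0.1351, 0.0973, giving H' = 1.5209 (working shown to 4 dp, full precision carried).
Site B: N=78, proportions 0.0128, 0.0513, 0.0128, 0.2436, 0.0256, 0.1154, 0.0128, 0.5256, giving H' = 1.3451.
Difference = |1.5209 − 1.3451| = 0.1758, i.e. 0.18 to 2 decimal places.

0.18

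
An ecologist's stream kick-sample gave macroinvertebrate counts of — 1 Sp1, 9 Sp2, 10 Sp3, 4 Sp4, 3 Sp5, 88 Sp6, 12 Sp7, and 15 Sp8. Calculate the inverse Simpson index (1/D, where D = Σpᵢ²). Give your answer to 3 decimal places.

2.424

Total N = 1+9+10+4+3+88+12+15 = 142, so the proportions are 0.007042, 0.06338, 0.070423, 0.028169, 0.021127, 0.619718, 0.084507, 0.105634 (working shown to 6 dp, full precision carried).
D = 0.007042² + 0.06338² + 0.070423² + 0.028169² + 0.021127² + 0.619718² + 0.084507² + 0.105634² = 0.000050 + 0.004017 + 0.004959 + 0.000793 + 0.000446 + 0.384051 + 0.007141 + 0.011159 = 0.412617.
So 1/D = 2.42356, i.e. 2.424 to 3 decimal places.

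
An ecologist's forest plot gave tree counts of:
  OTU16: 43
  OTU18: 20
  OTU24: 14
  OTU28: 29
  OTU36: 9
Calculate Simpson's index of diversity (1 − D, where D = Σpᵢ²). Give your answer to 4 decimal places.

0.7454

Total N = 43+20+14+29+9 = 115, so the proportions are 0.373913, 0.173913, 0.121739, 0.252174, 0.078261 (working shown to 6 dp, full precision carried).
D = 0.373913² + 0.173913² + 0.121739² + 0.252174² + 0.078261² = 0.139811 + 0.030246 + 0.014820 + 0.063592 + 0.006125 = 0.254594.
So 1 − D = 0.745406, i.e. 0.7454 to 4 decimal places.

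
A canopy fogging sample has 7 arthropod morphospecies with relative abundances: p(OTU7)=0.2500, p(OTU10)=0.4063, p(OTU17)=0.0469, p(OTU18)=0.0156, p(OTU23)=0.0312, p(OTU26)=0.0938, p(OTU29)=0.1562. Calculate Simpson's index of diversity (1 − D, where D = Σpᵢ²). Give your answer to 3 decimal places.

D = 0.25² + 0.4063² + 0.0469² + 0.0156² + 0.0312² + 0.0938² + 0.1562² = 0.06250 + 0.16508 + 0.00220 + 0.00024 + 0.00097 + 0.00880 + 0.02440 = 0.26419 (working shown to 5 dp, full precision carried).
So 1 − D = 0.73581, i.e. 0.736 to 3 decimal places.

0.736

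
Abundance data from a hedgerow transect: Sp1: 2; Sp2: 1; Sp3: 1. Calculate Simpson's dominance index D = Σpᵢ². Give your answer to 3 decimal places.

Total N = 2+1+1 = 4, so the proportions are 0.5, 0.25, 0.25 (working shown to 5 dp, full precision carried).
D = 0.5² + 0.25² + 0.25² = 0.25000 + 0.06250 + 0.06250 = 0.37500.
To 3 decimal places, D = 0.375.

0.375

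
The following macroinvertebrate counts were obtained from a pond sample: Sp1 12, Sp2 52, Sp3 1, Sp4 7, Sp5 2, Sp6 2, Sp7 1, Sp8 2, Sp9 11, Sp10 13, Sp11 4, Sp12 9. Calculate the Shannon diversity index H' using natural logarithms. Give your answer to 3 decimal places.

1.839

Total N = 12+52+1+7+2+2+1+2+11+13+4+9 = 116, so the proportions are 0.10345, 0.44828, 0.00862, 0.06034, 0.01724, 0.01724, 0.00862, 0.01724, 0.09483, 0.11207, 0.03448, 0.07759 (working shown to 5 dp, full precision carried).
Each pᵢ ln pᵢ term: 0.10345×(-2.26868)=-0.23469, 0.44828×(-0.80235)=-0.35967, 0.00862×(-4.75359)=-0.04098, 0.06034×(-2.80768)=-0.16943, 0.01724×(-4.06044)=-0.07001, 0.01724×(-4.06044)=-0.07001, 0.00862×(-4.75359)=-0.04098, 0.01724×(-4.06044)=-0.07001, 0.09483×(-2.35569)=-0.22338, 0.11207×(-2.18864)=-0.24528, 0.03448×(-3.36730)=-0.11611, 0.07759×(-2.55637)=-0.19834.
Sum = -1.83889, so H' = 1.839.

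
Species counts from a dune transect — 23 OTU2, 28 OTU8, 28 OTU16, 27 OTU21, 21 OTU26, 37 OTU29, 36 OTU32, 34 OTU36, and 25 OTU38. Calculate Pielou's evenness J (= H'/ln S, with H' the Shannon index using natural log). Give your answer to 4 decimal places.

Total N = 23+28+28+27+21+37+36+34+25 = 259, so the proportions are 0.088803, 0.108108, 0.108108, 0.104247, 0.081081, 0.142857, 0.138996, 0.131274, 0.096525 (working shown to 6 dp, full precision carried).
H' = −Σ pᵢ ln pᵢ = −((-0.215022) + (-0.240500) + (-0.240500) + (-0.235702) + (-0.203700) + (-0.277987) + (-0.274282) + (-0.266548) + (-0.225671)) = 2.179912.
With S = 9 species, ln S = 2.197225, so J = 2.179912/2.197225 = 0.992121, i.e. 0.9921 to 4 decimal places.

0.9921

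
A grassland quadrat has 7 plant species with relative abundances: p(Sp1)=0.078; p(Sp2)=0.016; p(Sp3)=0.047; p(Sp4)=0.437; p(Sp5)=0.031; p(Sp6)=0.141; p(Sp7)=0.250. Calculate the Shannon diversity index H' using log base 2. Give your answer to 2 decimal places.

Each pᵢ log₂ pᵢ term (working shown to 4 dp, full precision carried): 0.078×(-3.6804)=-0.2871, 0.016×(-5.9658)=-0.0955, 0.047×(-4.4112)=-0.2073, 0.437×(-1.1943)=-0.5219, 0.031×(-5.0116)=-0.1554, 0.141×(-2.8262)=-0.3985, 0.25×(-2.0000)=-0.5000.
Sum = -2.1656, so H' = 2.17.

2.17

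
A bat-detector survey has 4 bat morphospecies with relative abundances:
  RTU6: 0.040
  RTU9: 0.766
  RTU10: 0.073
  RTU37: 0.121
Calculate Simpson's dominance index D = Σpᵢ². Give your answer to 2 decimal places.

D = 0.04² + 0.766² + 0.073² + 0.121² = 0.0016 + 0.5868 + 0.0053 + 0.0146 = 0.6083 (working shown to 4 dp, full precision carried).
To 2 decimal places, D = 0.61.

0.61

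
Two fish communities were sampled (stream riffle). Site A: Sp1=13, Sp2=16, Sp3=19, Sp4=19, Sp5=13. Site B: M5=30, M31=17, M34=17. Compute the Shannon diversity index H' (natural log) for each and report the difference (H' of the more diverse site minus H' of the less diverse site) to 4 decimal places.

Site A: N=80, proportions 0.1625, 0.2, 0.2375, 0.2375, 0.1625, giving H' = 1.595292 (working shown to 6 dp, full precision carried).
Site B: N=64, proportions 0.46875, 0.265625, 0.265625, giving H' = 1.059427.
Difference = |1.595292 − 1.059427| = 0.535865, i.e. 0.5359 to 4 decimal places.

0.5359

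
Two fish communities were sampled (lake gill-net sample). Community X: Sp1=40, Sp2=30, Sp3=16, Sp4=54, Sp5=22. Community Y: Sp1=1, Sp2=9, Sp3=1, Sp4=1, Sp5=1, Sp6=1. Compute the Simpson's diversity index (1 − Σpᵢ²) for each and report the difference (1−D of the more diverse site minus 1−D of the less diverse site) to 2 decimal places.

0.20

Community X: N=162, proportions 0.2469, 0.1852, 0.0988, 0.3333, 0.1358, giving 1−D = 0.7654 (working shown to 4 dp, full precision carried).
Community Y: N=14, proportions 0.0714, 0.6429, 0.0714, 0.0714, 0.0714, 0.0714, giving 1−D = 0.5612.
Difference = |0.7654 − 0.5612| = 0.2042, i.e. 0.20 to 2 decimal places.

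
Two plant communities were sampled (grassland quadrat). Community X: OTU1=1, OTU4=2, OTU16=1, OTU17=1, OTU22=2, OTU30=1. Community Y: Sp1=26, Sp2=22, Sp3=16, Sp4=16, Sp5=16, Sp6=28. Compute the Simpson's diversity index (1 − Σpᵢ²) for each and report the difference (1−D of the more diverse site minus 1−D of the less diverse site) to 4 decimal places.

0.0111

Community X: N=8, proportions 0.125, 0.25, 0.125, 0.125, 0.25, 0.125, giving 1−D = 0.812500 (working shown to 6 dp, full precision carried).
Community Y: N=124, proportions 0.209677, 0.177419, 0.129032, 0.129032, 0.129032, 0.225806, giving 1−D = 0.823621.
Difference = |0.812500 − 0.823621| = 0.011121, i.e. 0.0111 to 4 decimal places.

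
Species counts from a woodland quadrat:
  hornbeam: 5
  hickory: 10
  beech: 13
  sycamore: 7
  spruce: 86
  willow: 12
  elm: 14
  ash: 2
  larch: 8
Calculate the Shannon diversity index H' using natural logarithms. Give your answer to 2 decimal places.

Total N = 5+10+13+7+86+12+14+2+8 = 157, so the proportions are 0.0318, 0.0637, 0.0828, 0.0446, 0.5478, 0.0764, 0.0892, 0.0127, 0.051 (working shown to 4 dp, full precision carried).
Each pᵢ ln pᵢ term: 0.0318×(-3.4468)=-0.1098, 0.0637×(-2.7537)=-0.1754, 0.0828×(-2.4913)=-0.2063, 0.0446×(-3.1103)=-0.1387, 0.5478×(-0.6019)=-0.3297, 0.0764×(-2.5713)=-0.1965, 0.0892×(-2.4172)=-0.2155, 0.0127×(-4.3631)=-0.0556, 0.051×(-2.9768)=-0.1517.
Sum = -1.5792, so H' = 1.58.

1.58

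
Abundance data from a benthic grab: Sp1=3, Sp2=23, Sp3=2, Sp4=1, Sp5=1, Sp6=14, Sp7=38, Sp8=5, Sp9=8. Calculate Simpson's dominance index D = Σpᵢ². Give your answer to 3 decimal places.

Total N = 3+23+2+1+1+14+38+5+8 = 95, so the proportions are 0.03158, 0.24211, 0.02105, 0.01053, 0.01053, 0.14737, 0.4, 0.05263, 0.08421 (working shown to 5 dp, full precision carried).
D = 0.03158² + 0.24211² + 0.02105² + 0.01053² + 0.01053² + 0.14737² + 0.4² + 0.05263² + 0.08421² = 0.00100 + 0.05861 + 0.00044 + 0.00011 + 0.00011 + 0.02172 + 0.16000 + 0.00277 + 0.00709 = 0.25186.
To 3 decimal places, D = 0.252.

0.252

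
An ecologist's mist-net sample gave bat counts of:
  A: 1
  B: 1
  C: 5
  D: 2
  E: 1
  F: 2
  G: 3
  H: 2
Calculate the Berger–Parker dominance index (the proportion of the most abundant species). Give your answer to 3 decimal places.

Total N = 1+1+5+2+1+2+3+2 = 17, so the proportions are 0.05882, 0.05882, 0.29412, 0.11765, 0.05882, 0.11765, 0.17647, 0.11765 (working shown to 5 dp, full precision carried).
The largest proportion is 0.29412, i.e. d = 0.294 to 3 decimal places.

0.294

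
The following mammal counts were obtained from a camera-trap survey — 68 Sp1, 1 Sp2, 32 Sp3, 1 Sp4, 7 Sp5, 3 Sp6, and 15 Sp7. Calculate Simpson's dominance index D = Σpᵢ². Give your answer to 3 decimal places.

Total N = 68+1+32+1+7+3+15 = 127, so the proportions are 0.53543, 0.00787, 0.25197, 0.00787, 0.05512, 0.02362, 0.11811 (working shown to 5 dp, full precision carried).
D = 0.53543² + 0.00787² + 0.25197² + 0.00787² + 0.05512² + 0.02362² + 0.11811² = 0.28669 + 0.00006 + 0.06349 + 0.00006 + 0.00304 + 0.00056 + 0.01395 = 0.36785.
To 3 decimal places, D = 0.368.

0.368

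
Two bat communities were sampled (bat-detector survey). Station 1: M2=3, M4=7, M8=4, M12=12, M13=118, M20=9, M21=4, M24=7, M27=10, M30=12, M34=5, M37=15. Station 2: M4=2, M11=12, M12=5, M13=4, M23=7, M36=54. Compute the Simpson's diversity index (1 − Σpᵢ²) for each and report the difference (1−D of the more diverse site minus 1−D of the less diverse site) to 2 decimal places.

Station 1: N=206, proportions 0.0146, 0.034, 0.0194, 0.0583, 0.5728, 0.0437, 0.0194, 0.034, 0.0485, 0.0583, 0.0243, 0.0728, giving 1−D = 0.6517 (working shown to 4 dp, full precision carried).
Station 2: N=84, proportions 0.0238, 0.1429, 0.0595, 0.0476, 0.0833, 0.6429, giving 1−D = 0.5530.
Difference = |0.6517 − 0.5530| = 0.0987, i.e. 0.10 to 2 decimal places.

0.10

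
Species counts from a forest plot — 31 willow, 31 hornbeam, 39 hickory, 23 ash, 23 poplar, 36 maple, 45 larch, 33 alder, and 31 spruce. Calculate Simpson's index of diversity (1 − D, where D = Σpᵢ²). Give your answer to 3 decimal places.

0.884

Total N = 31+31+39+23+23+36+45+33+31 = 292, so the proportions are 0.10616, 0.10616, 0.13356, 0.07877, 0.07877, 0.12329, 0.15411, 0.11301, 0.10616 (working shown to 5 dp, full precision carried).
D = 0.10616² + 0.10616² + 0.13356² + 0.07877² + 0.07877² + 0.12329² + 0.15411² + 0.11301² + 0.10616² = 0.01127 + 0.01127 + 0.01784 + 0.00620 + 0.00620 + 0.01520 + 0.02375 + 0.01277 + 0.01127 = 0.11578.
So 1 − D = 0.88422, i.e. 0.884 to 3 decimal places.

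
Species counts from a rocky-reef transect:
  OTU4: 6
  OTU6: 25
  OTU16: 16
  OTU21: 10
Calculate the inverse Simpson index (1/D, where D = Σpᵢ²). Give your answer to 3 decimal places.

3.195

Total N = 6+25+16+10 = 57, so the proportions are 0.1052632, 0.4385965, 0.2807018, 0.1754386 (working shown to 7 dp, full precision carried).
D = 0.1052632² + 0.4385965² + 0.2807018² + 0.1754386² = 0.0110803 + 0.1923669 + 0.0787935 + 0.0307787 = 0.3130194.
So 1/D = 3.19469, i.e. 3.195 to 3 decimal places.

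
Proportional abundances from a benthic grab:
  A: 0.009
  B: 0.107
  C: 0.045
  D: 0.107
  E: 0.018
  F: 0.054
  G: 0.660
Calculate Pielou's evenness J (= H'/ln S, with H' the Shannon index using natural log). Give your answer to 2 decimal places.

0.60

H' = −Σ pᵢ ln pᵢ = −((-0.0424) + (-0.2391) + (-0.1395) + (-0.2391) + (-0.0723) + (-0.1576) + (-0.2742)) = 1.1644 (working shown to 4 dp, full precision carried).
With S = 7 species, ln S = 1.9459, so J = 1.1644/1.9459 = 0.5984, i.e. 0.60 to 2 decimal places.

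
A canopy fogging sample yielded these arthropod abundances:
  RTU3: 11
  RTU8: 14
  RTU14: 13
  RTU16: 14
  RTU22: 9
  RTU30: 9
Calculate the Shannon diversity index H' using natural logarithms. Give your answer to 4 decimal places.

Total N = 11+14+13+14+9+9 = 70, so the proportions are 0.157143, 0.2, 0.185714, 0.2, 0.128571, 0.128571 (working shown to 6 dp, full precision carried).
Each pᵢ ln pᵢ term: 0.157143×(-1.850600)=-0.290809, 0.2×(-1.609438)=-0.321888, 0.185714×(-1.683546)=-0.312659, 0.2×(-1.609438)=-0.321888, 0.128571×(-2.051271)=-0.263735, 0.128571×(-2.051271)=-0.263735.
Sum = -1.774712, so H' = 1.7747.

1.7747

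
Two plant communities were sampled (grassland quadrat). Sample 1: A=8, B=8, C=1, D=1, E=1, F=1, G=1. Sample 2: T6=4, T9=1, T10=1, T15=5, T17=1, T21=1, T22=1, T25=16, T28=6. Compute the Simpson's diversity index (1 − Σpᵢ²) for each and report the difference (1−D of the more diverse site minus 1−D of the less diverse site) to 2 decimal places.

0.04

Sample 1: N=21, proportions 0.381, 0.381, 0.0476, 0.0476, 0.0476, 0.0476, 0.0476, giving 1−D = 0.6984 (working shown to 4 dp, full precision carried).
Sample 2: N=36, proportions 0.1111, 0.0278, 0.0278, 0.1389, 0.0278, 0.0278, 0.0278, 0.4444, 0.1667, giving 1−D = 0.7392.
Difference = |0.6984 − 0.7392| = 0.0408, i.e. 0.04 to 2 decimal places.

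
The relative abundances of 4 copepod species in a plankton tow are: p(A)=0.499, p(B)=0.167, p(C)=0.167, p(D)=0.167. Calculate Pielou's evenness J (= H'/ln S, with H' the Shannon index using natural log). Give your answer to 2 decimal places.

0.90

H' = −Σ pᵢ ln pᵢ = −((-0.3469) + (-0.2989) + (-0.2989) + (-0.2989)) = 1.2435 (working shown to 4 dp, full precision carried).
With S = 4 species, ln S = 1.3863, so J = 1.2435/1.3863 = 0.8970, i.e. 0.90 to 2 decimal places.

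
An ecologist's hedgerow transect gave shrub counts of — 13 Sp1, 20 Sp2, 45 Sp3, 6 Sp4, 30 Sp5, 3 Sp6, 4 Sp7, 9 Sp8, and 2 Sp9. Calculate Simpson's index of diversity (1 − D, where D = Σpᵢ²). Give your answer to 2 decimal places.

0.79

Total N = 13+20+45+6+30+3+4+9+2 = 132, so the proportions are 0.0985, 0.1515, 0.3409, 0.0455, 0.2273, 0.0227, 0.0303, 0.0682, 0.0152 (working shown to 4 dp, full precision carried).
D = 0.0985² + 0.1515² + 0.3409² + 0.0455² + 0.2273² + 0.0227² + 0.0303² + 0.0682² + 0.0152² = 0.0097 + 0.0230 + 0.1162 + 0.0021 + 0.0517 + 0.0005 + 0.0009 + 0.0046 + 0.0002 = 0.2089.
So 1 − D = 0.7911, i.e. 0.79 to 2 decimal places.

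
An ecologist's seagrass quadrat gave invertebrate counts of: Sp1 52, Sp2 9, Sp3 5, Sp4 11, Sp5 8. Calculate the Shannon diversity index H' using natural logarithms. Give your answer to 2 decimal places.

Total N = 52+9+5+11+8 = 85, so the proportions are 0.6118, 0.1059, 0.0588, 0.1294, 0.0941 (working shown to 4 dp, full precision carried).
Each pᵢ ln pᵢ term: 0.6118×(-0.4914)=-0.3006, 0.1059×(-2.2454)=-0.2378, 0.0588×(-2.8332)=-0.1667, 0.1294×(-2.0448)=-0.2646, 0.0941×(-2.3632)=-0.2224.
Sum = -1.1921, so H' = 1.19.

1.19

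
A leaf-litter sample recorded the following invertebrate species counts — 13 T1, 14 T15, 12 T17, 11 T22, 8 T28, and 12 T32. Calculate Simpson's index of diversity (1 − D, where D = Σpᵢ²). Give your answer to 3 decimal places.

0.829

Total N = 13+14+12+11+8+12 = 70, so the proportions are 0.18571, 0.2, 0.17143, 0.15714, 0.11429, 0.17143 (working shown to 5 dp, full precision carried).
D = 0.18571² + 0.2² + 0.17143² + 0.15714² + 0.11429² + 0.17143² = 0.03449 + 0.04000 + 0.02939 + 0.02469 + 0.01306 + 0.02939 = 0.17102.
So 1 − D = 0.82898, i.e. 0.829 to 3 decimal places.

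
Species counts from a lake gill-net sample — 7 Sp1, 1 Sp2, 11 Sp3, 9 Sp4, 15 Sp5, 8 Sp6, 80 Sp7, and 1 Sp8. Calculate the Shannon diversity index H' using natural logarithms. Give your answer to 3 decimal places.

1.340

Total N = 7+1+11+9+15+8+80+1 = 132, so the proportions are 0.05303, 0.00758, 0.08333, 0.06818, 0.11364, 0.06061, 0.60606, 0.00758 (working shown to 5 dp, full precision carried).
Each pᵢ ln pᵢ term: 0.05303×(-2.93689)=-0.15574, 0.00758×(-4.88280)=-0.03699, 0.08333×(-2.48491)=-0.20708, 0.06818×(-2.68558)=-0.18311, 0.11364×(-2.17475)=-0.24713, 0.06061×(-2.80336)=-0.16990, 0.60606×(-0.50078)=-0.30350, 0.00758×(-4.88280)=-0.03699.
Sum = -1.34044, so H' = 1.340.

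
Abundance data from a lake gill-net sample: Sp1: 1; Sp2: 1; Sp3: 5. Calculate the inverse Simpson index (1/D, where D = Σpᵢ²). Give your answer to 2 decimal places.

1.81

Total N = 1+1+5 = 7, so the proportions are 0.14286, 0.14286, 0.71429 (working shown to 5 dp, full precision carried).
D = 0.14286² + 0.14286² + 0.71429² = 0.02041 + 0.02041 + 0.51020 = 0.55102.
So 1/D = 1.8148, i.e. 1.81 to 2 decimal places.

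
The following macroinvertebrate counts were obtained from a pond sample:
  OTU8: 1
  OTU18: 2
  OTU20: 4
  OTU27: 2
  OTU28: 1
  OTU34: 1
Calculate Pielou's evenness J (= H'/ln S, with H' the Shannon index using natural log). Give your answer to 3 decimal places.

0.916

Total N = 1+2+4+2+1+1 = 11, so the proportions are 0.09091, 0.18182, 0.36364, 0.18182, 0.09091, 0.09091 (working shown to 5 dp, full precision carried).
H' = −Σ pᵢ ln pᵢ = −((-0.21799) + (-0.30995) + (-0.36785) + (-0.30995) + (-0.21799) + (-0.21799)) = 1.64173.
With S = 6 species, ln S = 1.79176, so J = 1.64173/1.79176 = 0.91627, i.e. 0.916 to 3 decimal places.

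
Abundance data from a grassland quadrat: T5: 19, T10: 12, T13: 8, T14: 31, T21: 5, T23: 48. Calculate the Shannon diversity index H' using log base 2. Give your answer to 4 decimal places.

Total N = 19+12+8+31+5+48 = 123, so the proportions are 0.154472, 0.097561, 0.065041, 0.252033, 0.04065, 0.390244 (working shown to 6 dp, full precision carried).
Each pᵢ log₂ pᵢ term: 0.154472×(-2.694587)=-0.416237, 0.097561×(-3.357552)=-0.327566, 0.065041×(-3.942515)=-0.256424, 0.252033×(-1.988318)=-0.501121, 0.04065×(-4.620586)=-0.187829, 0.390244×(-1.357552)=-0.529776.
Sum = -2.218953, so H' = 2.2190.

2.2190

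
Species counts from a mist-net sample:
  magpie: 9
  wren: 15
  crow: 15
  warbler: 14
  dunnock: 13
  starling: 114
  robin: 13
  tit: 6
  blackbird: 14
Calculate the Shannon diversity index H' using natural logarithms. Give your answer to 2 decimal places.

Total N = 9+15+15+14+13+114+13+6+14 = 213, so the proportions are 0.0423, 0.0704, 0.0704, 0.0657, 0.061, 0.5352, 0.061, 0.0282, 0.0657 (working shown to 4 dp, full precision carried).
Each pᵢ ln pᵢ term: 0.0423×(-3.1641)=-0.1337, 0.0704×(-2.6532)=-0.1868, 0.0704×(-2.6532)=-0.1868, 0.0657×(-2.7222)=-0.1789, 0.061×(-2.7963)=-0.1707, 0.5352×(-0.6251)=-0.3346, 0.061×(-2.7963)=-0.1707, 0.0282×(-3.5695)=-0.1006, 0.0657×(-2.7222)=-0.1789.
Sum = -1.6417, so H' = 1.64.

1.64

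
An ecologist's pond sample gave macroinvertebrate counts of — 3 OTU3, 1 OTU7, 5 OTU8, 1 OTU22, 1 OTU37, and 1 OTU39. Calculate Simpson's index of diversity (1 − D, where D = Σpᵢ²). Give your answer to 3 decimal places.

0.736

Total N = 3+1+5+1+1+1 = 12, so the proportions are 0.25, 0.08333, 0.41667, 0.08333, 0.08333, 0.08333 (working shown to 5 dp, full precision carried).
D = 0.25² + 0.08333² + 0.41667² + 0.08333² + 0.08333² + 0.08333² = 0.06250 + 0.00694 + 0.17361 + 0.00694 + 0.00694 + 0.00694 = 0.26389.
So 1 − D = 0.73611, i.e. 0.736 to 3 decimal places.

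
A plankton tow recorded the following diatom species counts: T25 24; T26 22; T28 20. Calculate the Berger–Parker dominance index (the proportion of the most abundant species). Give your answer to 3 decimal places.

0.364

Total N = 24+22+20 = 66, so the proportions are 0.36364, 0.33333, 0.30303 (working shown to 5 dp, full precision carried).
The largest proportion is 0.36364, i.e. d = 0.364 to 3 decimal places.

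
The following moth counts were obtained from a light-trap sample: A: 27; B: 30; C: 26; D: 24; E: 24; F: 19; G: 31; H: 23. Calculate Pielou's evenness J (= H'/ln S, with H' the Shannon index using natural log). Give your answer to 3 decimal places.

Total N = 27+30+26+24+24+19+31+23 = 204, so the proportions are 0.13235, 0.14706, 0.12745, 0.11765, 0.11765, 0.09314, 0.15196, 0.11275 (working shown to 5 dp, full precision carried).
H' = −Σ pᵢ ln pᵢ = −((-0.26766) + (-0.28190) + (-0.26255) + (-0.25177) + (-0.25177) + (-0.22108) + (-0.28631) + (-0.24608)) = 2.06913.
With S = 8 species, ln S = 2.07944, so J = 2.06913/2.07944 = 0.99504, i.e. 0.995 to 3 decimal places.

0.995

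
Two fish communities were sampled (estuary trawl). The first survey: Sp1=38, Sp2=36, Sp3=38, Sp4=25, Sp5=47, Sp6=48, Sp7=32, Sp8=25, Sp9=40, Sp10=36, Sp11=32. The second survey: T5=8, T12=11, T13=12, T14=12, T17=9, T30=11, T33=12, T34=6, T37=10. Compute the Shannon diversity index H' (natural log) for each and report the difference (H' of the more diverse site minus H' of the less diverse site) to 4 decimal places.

The first survey: N=397, proportions 0.095718, 0.09068, 0.095718, 0.062972, 0.118388, 0.120907, 0.080605, 0.062972, 0.100756, 0.09068, 0.080605, giving H' = 2.378015 (working shown to 6 dp, full precision carried).
The second survey: N=91, proportions 0.087912, 0.120879, 0.131868, 0.131868, 0.098901, 0.120879, 0.131868, 0.065934, 0.10989, giving H' = 2.176823.
Difference = |2.378015 − 2.176823| = 0.201192, i.e. 0.2012 to 4 decimal places.

0.2012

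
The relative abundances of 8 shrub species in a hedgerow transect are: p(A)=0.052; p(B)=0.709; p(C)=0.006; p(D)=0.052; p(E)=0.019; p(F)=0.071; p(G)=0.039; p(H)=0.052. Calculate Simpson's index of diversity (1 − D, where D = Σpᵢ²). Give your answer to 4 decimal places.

0.4822

D = 0.052² + 0.709² + 0.006² + 0.052² + 0.019² + 0.071² + 0.039² + 0.052² = 0.002704 + 0.502681 + 0.000036 + 0.002704 + 0.000361 + 0.005041 + 0.001521 + 0.002704 = 0.517752 (working shown to 6 dp, full precision carried).
So 1 − D = 0.482248, i.e. 0.4822 to 4 decimal places.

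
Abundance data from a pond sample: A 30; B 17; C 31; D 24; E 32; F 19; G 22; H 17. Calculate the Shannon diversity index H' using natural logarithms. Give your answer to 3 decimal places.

2.049

Total N = 30+17+31+24+32+19+22+17 = 192, so the proportions are 0.15625, 0.08854, 0.16146, 0.125, 0.16667, 0.09896, 0.11458, 0.08854 (working shown to 5 dp, full precision carried).
Each pᵢ ln pᵢ term: 0.15625×(-1.85630)=-0.29005, 0.08854×(-2.42428)=-0.21465, 0.16146×(-1.82351)=-0.29442, 0.125×(-2.07944)=-0.25993, 0.16667×(-1.79176)=-0.29863, 0.09896×(-2.31306)=-0.22890, 0.11458×(-2.16645)=-0.24824, 0.08854×(-2.42428)=-0.21465.
Sum = -2.04946, so H' = 2.049.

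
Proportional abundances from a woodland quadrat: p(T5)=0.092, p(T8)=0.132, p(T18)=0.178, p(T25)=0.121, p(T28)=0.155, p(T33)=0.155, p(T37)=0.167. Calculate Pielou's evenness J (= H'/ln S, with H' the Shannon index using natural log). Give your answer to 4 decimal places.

H' = −Σ pᵢ ln pᵢ = −((-0.219509) + (-0.267294) + (-0.307223) + (-0.255548) + (-0.288971) + (-0.288971) + (-0.298890)) = 1.926406 (working shown to 6 dp, full precision carried).
With S = 7 species, ln S = 1.945910, so J = 1.926406/1.945910 = 0.989977, i.e. 0.9900 to 4 decimal places.

0.9900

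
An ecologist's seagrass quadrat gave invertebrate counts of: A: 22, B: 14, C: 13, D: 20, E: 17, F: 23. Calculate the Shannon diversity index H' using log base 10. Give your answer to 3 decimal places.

Total N = 22+14+13+20+17+23 = 109, so the proportions are 0.20183, 0.12844, 0.11927, 0.18349, 0.15596, 0.21101 (working shown to 5 dp, full precision carried).
Each pᵢ log₁₀ pᵢ term: 0.20183×(-0.69500)=-0.14028, 0.12844×(-0.89130)=-0.11448, 0.11927×(-0.92348)=-0.11014, 0.18349×(-0.73640)=-0.13512, 0.15596×(-0.80698)=-0.12586, 0.21101×(-0.67570)=-0.14258.
Sum = -0.76845, so H' = 0.768.

0.768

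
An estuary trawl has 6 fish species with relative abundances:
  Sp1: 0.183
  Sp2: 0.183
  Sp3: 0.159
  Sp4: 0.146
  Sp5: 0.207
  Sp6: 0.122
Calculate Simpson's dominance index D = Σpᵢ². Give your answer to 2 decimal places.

0.17

D = 0.183² + 0.183² + 0.159² + 0.146² + 0.207² + 0.122² = 0.0335 + 0.0335 + 0.0253 + 0.0213 + 0.0428 + 0.0149 = 0.1713 (working shown to 4 dp, full precision carried).
To 2 decimal places, D = 0.17.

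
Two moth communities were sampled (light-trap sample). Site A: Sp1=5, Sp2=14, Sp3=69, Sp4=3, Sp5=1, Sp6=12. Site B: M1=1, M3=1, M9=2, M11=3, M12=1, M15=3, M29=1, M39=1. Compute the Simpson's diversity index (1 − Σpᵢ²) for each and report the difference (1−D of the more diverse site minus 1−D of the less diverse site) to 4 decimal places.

0.3151

Site A: N=104, proportions 0.048077, 0.134615, 0.663462, 0.028846, 0.009615, 0.115385, giving 1−D = 0.525148 (working shown to 6 dp, full precision carried).
Site B: N=13, proportions 0.076923, 0.076923, 0.153846, 0.230769, 0.076923, 0.230769, 0.076923, 0.076923, giving 1−D = 0.840237.
Difference = |0.525148 − 0.840237| = 0.315089, i.e. 0.3151 to 4 decimal places.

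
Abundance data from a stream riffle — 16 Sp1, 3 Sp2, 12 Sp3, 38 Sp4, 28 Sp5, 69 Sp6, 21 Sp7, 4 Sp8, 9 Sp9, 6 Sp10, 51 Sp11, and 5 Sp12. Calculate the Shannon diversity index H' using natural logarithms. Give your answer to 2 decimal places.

Total N = 16+3+12+38+28+69+21+4+9+6+51+5 = 262, so the proportions are 0.0611, 0.0115, 0.0458, 0.145, 0.1069, 0.2634, 0.0802, 0.0153, 0.0344, 0.0229, 0.1947, 0.0191 (working shown to 4 dp, full precision carried).
Each pᵢ ln pᵢ term: 0.0611×(-2.7958)=-0.1707, 0.0115×(-4.4697)=-0.0512, 0.0458×(-3.0834)=-0.1412, 0.145×(-1.9308)=-0.2800, 0.1069×(-2.2361)=-0.2390, 0.2634×(-1.3342)=-0.3514, 0.0802×(-2.5238)=-0.2023, 0.0153×(-4.1821)=-0.0638, 0.0344×(-3.3711)=-0.1158, 0.0229×(-3.7766)=-0.0865, 0.1947×(-1.6365)=-0.3186, 0.0191×(-3.9589)=-0.0756.
Sum = -2.0961, so H' = 2.10.

2.10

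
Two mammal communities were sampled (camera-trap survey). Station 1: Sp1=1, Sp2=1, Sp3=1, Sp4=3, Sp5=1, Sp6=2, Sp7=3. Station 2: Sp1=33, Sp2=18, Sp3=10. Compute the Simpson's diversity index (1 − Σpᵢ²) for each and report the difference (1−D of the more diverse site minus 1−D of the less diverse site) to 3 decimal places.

0.226

Station 1: N=12, proportions 0.08333333, 0.08333333, 0.08333333, 0.25, 0.08333333, 0.16666667, 0.25, giving 1−D = 0.81944444 (working shown to 8 dp, full precision carried).
Station 2: N=61, proportions 0.54098361, 0.29508197, 0.16393443, giving 1−D = 0.59338887.
Difference = |0.81944444 − 0.59338887| = 0.22605557, i.e. 0.226 to 3 decimal places.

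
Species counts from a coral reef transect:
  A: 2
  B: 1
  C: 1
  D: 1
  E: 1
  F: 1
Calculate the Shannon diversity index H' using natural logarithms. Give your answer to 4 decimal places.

1.7479

Total N = 2+1+1+1+1+1 = 7, so the proportions are 0.285714, 0.142857, 0.142857, 0.142857, 0.142857, 0.142857 (working shown to 6 dp, full precision carried).
Each pᵢ ln pᵢ term: 0.285714×(-1.252763)=-0.357932, 0.142857×(-1.945910)=-0.277987, 0.142857×(-1.945910)=-0.277987, 0.142857×(-1.945910)=-0.277987, 0.142857×(-1.945910)=-0.277987, 0.142857×(-1.945910)=-0.277987.
Sum = -1.747868, so H' = 1.7479.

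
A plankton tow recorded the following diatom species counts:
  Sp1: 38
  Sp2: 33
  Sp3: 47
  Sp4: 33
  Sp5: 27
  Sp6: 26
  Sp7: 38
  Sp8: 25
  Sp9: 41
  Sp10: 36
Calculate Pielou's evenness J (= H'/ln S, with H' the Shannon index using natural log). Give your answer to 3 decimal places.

Total N = 38+33+47+33+27+26+38+25+41+36 = 344, so the proportions are 0.11047, 0.09593, 0.13663, 0.09593, 0.07849, 0.07558, 0.11047, 0.07267, 0.11919, 0.10465 (working shown to 5 dp, full precision carried).
H' = −Σ pᵢ ln pᵢ = −((-0.24336) + (-0.22487) + (-0.27196) + (-0.22487) + (-0.19974) + (-0.19519) + (-0.24336) + (-0.19054) + (-0.25352) + (-0.23621)) = 2.28362.
With S = 10 species, ln S = 2.30259, so J = 2.28362/2.30259 = 0.99176, i.e. 0.992 to 3 decimal places.

0.992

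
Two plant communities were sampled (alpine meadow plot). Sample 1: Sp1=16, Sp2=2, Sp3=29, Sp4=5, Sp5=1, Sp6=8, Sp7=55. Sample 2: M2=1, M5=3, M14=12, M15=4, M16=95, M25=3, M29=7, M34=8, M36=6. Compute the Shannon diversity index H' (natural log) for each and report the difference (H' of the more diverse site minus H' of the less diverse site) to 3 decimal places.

Sample 1: N=116, proportions 0.137931, 0.017241, 0.25, 0.043103, 0.008621, 0.068966, 0.474138, giving H' = 1.404579 (working shown to 6 dp, full precision carried).
Sample 2: N=139, proportions 0.007194, 0.021583, 0.086331, 0.028777, 0.683453, 0.021583, 0.05036, 0.057554, 0.043165, giving H' = 1.225255.
Difference = |1.404579 − 1.225255| = 0.179324, i.e. 0.179 to 3 decimal places.

0.179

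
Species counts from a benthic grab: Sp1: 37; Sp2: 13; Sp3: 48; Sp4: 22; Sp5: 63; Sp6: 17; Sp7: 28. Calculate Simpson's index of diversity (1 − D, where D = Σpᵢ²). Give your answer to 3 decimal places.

Total N = 37+13+48+22+63+17+28 = 228, so the proportions are 0.16228, 0.05702, 0.21053, 0.09649, 0.27632, 0.07456, 0.12281 (working shown to 5 dp, full precision carried).
D = 0.16228² + 0.05702² + 0.21053² + 0.09649² + 0.27632² + 0.07456² + 0.12281² = 0.02634 + 0.00325 + 0.04432 + 0.00931 + 0.07635 + 0.00556 + 0.01508 = 0.18021.
So 1 − D = 0.81979, i.e. 0.820 to 3 decimal places.

0.820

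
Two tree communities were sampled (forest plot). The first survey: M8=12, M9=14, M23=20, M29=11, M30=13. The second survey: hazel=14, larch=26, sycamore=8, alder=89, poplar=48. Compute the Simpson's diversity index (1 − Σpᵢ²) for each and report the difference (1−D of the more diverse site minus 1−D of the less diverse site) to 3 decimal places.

0.116

The first survey: N=70, proportions 0.171429, 0.2, 0.285714, 0.157143, 0.185714, giving 1−D = 0.789796 (working shown to 6 dp, full precision carried).
The second survey: N=185, proportions 0.075676, 0.140541, 0.043243, 0.481081, 0.259459, giving 1−D = 0.673893.
Difference = |0.789796 − 0.673893| = 0.115903, i.e. 0.116 to 3 decimal places.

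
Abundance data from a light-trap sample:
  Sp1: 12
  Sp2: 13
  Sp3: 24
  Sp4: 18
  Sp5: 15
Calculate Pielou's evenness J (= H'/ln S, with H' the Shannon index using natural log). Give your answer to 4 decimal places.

Total N = 12+13+24+18+15 = 82, so the proportions are 0.146341, 0.158537, 0.292683, 0.219512, 0.182927 (working shown to 6 dp, full precision carried).
H' = −Σ pᵢ ln pᵢ = −((-0.281241) + (-0.291988) + (-0.359609) + (-0.332857) + (-0.310732)) = 1.576427.
With S = 5 species, ln S = 1.609438, so J = 1.576427/1.609438 = 0.979489, i.e. 0.9795 to 4 decimal places.

0.9795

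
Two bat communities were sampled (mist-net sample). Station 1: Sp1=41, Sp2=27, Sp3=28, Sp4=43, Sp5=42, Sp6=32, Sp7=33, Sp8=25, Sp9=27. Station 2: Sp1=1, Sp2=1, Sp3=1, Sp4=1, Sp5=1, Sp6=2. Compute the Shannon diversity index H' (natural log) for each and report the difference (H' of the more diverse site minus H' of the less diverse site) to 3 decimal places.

0.429

Station 1: N=298, proportions 0.137584, 0.090604, 0.09396, 0.144295, 0.14094, 0.107383, 0.110738, 0.083893, 0.090604, giving H' = 2.176935 (working shown to 6 dp, full precision carried).
Station 2: N=7, proportions 0.142857, 0.142857, 0.142857, 0.142857, 0.142857, 0.285714, giving H' = 1.747868.
Difference = |2.176935 − 1.747868| = 0.429067, i.e. 0.429 to 3 decimal places.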